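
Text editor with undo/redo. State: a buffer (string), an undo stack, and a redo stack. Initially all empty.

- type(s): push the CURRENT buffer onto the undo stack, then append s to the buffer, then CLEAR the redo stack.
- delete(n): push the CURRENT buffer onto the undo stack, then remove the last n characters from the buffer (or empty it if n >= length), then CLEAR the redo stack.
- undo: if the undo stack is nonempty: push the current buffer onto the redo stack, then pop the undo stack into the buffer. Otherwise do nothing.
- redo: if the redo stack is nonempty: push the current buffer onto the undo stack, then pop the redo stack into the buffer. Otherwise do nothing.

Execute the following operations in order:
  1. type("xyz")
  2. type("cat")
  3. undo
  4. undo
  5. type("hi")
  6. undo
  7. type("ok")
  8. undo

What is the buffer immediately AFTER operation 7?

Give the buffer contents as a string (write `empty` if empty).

After op 1 (type): buf='xyz' undo_depth=1 redo_depth=0
After op 2 (type): buf='xyzcat' undo_depth=2 redo_depth=0
After op 3 (undo): buf='xyz' undo_depth=1 redo_depth=1
After op 4 (undo): buf='(empty)' undo_depth=0 redo_depth=2
After op 5 (type): buf='hi' undo_depth=1 redo_depth=0
After op 6 (undo): buf='(empty)' undo_depth=0 redo_depth=1
After op 7 (type): buf='ok' undo_depth=1 redo_depth=0

Answer: ok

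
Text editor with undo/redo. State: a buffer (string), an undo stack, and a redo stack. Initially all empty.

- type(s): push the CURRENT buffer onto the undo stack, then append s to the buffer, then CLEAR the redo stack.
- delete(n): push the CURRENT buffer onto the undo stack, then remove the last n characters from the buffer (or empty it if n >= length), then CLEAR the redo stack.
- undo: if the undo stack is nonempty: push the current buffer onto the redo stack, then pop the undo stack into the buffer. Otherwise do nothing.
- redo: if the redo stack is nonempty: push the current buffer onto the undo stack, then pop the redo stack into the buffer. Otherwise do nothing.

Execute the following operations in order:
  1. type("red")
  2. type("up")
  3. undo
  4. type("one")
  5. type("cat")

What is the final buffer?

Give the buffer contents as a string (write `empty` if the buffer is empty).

After op 1 (type): buf='red' undo_depth=1 redo_depth=0
After op 2 (type): buf='redup' undo_depth=2 redo_depth=0
After op 3 (undo): buf='red' undo_depth=1 redo_depth=1
After op 4 (type): buf='redone' undo_depth=2 redo_depth=0
After op 5 (type): buf='redonecat' undo_depth=3 redo_depth=0

Answer: redonecat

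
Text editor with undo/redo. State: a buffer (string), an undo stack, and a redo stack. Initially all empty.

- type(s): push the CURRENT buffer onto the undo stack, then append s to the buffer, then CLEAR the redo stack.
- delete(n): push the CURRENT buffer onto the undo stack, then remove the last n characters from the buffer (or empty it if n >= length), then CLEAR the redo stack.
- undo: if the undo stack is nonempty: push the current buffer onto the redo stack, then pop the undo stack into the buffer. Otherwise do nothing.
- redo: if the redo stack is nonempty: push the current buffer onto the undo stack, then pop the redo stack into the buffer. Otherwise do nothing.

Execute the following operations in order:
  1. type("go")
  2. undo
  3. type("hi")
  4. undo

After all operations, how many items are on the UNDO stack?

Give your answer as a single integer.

After op 1 (type): buf='go' undo_depth=1 redo_depth=0
After op 2 (undo): buf='(empty)' undo_depth=0 redo_depth=1
After op 3 (type): buf='hi' undo_depth=1 redo_depth=0
After op 4 (undo): buf='(empty)' undo_depth=0 redo_depth=1

Answer: 0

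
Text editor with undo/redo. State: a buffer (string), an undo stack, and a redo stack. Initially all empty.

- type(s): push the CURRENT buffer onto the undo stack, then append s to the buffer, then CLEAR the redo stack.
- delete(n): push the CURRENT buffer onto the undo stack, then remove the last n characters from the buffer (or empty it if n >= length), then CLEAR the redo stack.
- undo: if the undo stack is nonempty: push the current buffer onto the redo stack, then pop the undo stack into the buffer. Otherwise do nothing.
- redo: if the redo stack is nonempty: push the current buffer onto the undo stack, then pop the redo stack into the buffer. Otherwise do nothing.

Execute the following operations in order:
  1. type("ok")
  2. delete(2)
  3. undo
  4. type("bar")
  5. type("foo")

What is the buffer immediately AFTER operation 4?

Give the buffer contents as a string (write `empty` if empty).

After op 1 (type): buf='ok' undo_depth=1 redo_depth=0
After op 2 (delete): buf='(empty)' undo_depth=2 redo_depth=0
After op 3 (undo): buf='ok' undo_depth=1 redo_depth=1
After op 4 (type): buf='okbar' undo_depth=2 redo_depth=0

Answer: okbar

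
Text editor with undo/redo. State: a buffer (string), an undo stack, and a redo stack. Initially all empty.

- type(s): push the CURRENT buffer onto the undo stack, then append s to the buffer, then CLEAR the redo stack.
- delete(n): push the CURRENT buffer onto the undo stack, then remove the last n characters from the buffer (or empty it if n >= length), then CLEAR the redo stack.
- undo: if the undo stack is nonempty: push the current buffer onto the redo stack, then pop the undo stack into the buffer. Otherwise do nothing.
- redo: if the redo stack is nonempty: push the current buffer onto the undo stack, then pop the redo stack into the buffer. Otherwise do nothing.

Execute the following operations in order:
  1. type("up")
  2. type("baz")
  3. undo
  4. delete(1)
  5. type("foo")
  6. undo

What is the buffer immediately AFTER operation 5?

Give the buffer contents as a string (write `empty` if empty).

Answer: ufoo

Derivation:
After op 1 (type): buf='up' undo_depth=1 redo_depth=0
After op 2 (type): buf='upbaz' undo_depth=2 redo_depth=0
After op 3 (undo): buf='up' undo_depth=1 redo_depth=1
After op 4 (delete): buf='u' undo_depth=2 redo_depth=0
After op 5 (type): buf='ufoo' undo_depth=3 redo_depth=0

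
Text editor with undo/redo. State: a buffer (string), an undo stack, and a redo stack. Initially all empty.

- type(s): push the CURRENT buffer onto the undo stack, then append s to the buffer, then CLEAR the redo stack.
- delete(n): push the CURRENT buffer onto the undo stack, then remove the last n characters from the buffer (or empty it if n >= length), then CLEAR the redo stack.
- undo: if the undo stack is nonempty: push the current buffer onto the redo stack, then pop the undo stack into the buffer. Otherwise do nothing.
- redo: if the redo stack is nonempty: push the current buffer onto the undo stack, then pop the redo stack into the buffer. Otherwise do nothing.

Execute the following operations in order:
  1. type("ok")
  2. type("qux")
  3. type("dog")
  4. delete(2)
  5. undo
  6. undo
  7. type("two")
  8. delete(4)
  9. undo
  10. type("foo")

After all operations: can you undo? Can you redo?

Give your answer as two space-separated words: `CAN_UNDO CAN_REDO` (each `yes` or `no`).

After op 1 (type): buf='ok' undo_depth=1 redo_depth=0
After op 2 (type): buf='okqux' undo_depth=2 redo_depth=0
After op 3 (type): buf='okquxdog' undo_depth=3 redo_depth=0
After op 4 (delete): buf='okquxd' undo_depth=4 redo_depth=0
After op 5 (undo): buf='okquxdog' undo_depth=3 redo_depth=1
After op 6 (undo): buf='okqux' undo_depth=2 redo_depth=2
After op 7 (type): buf='okquxtwo' undo_depth=3 redo_depth=0
After op 8 (delete): buf='okqu' undo_depth=4 redo_depth=0
After op 9 (undo): buf='okquxtwo' undo_depth=3 redo_depth=1
After op 10 (type): buf='okquxtwofoo' undo_depth=4 redo_depth=0

Answer: yes no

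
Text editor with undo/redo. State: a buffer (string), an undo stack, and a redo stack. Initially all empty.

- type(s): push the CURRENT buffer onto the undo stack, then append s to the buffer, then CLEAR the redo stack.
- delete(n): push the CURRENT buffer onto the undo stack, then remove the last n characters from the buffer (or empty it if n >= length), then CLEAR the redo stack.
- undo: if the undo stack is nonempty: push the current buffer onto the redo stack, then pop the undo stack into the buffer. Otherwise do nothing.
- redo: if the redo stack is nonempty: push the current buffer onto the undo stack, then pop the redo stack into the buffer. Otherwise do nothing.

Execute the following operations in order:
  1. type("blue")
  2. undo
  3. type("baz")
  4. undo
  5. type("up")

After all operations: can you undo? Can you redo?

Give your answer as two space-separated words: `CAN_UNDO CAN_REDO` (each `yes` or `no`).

Answer: yes no

Derivation:
After op 1 (type): buf='blue' undo_depth=1 redo_depth=0
After op 2 (undo): buf='(empty)' undo_depth=0 redo_depth=1
After op 3 (type): buf='baz' undo_depth=1 redo_depth=0
After op 4 (undo): buf='(empty)' undo_depth=0 redo_depth=1
After op 5 (type): buf='up' undo_depth=1 redo_depth=0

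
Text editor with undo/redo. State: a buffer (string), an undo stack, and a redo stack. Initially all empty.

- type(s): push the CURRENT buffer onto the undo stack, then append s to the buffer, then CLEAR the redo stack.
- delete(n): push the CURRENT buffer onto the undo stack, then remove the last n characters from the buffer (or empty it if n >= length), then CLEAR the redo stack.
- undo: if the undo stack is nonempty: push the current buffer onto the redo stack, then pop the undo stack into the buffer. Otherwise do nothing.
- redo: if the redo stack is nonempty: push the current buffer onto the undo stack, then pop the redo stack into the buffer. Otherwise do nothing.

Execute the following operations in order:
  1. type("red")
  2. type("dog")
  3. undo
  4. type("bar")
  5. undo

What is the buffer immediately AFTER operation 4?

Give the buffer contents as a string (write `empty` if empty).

After op 1 (type): buf='red' undo_depth=1 redo_depth=0
After op 2 (type): buf='reddog' undo_depth=2 redo_depth=0
After op 3 (undo): buf='red' undo_depth=1 redo_depth=1
After op 4 (type): buf='redbar' undo_depth=2 redo_depth=0

Answer: redbar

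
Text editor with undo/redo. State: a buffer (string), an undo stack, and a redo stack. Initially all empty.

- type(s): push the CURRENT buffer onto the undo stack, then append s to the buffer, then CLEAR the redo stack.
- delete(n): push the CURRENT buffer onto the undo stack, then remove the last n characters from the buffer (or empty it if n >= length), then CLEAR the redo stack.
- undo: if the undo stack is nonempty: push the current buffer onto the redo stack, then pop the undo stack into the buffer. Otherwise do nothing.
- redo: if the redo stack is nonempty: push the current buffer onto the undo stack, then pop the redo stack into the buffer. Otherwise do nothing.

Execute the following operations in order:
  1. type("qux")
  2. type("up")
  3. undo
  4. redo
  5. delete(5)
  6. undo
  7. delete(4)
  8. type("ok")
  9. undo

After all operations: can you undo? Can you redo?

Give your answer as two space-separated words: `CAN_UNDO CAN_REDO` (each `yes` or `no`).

Answer: yes yes

Derivation:
After op 1 (type): buf='qux' undo_depth=1 redo_depth=0
After op 2 (type): buf='quxup' undo_depth=2 redo_depth=0
After op 3 (undo): buf='qux' undo_depth=1 redo_depth=1
After op 4 (redo): buf='quxup' undo_depth=2 redo_depth=0
After op 5 (delete): buf='(empty)' undo_depth=3 redo_depth=0
After op 6 (undo): buf='quxup' undo_depth=2 redo_depth=1
After op 7 (delete): buf='q' undo_depth=3 redo_depth=0
After op 8 (type): buf='qok' undo_depth=4 redo_depth=0
After op 9 (undo): buf='q' undo_depth=3 redo_depth=1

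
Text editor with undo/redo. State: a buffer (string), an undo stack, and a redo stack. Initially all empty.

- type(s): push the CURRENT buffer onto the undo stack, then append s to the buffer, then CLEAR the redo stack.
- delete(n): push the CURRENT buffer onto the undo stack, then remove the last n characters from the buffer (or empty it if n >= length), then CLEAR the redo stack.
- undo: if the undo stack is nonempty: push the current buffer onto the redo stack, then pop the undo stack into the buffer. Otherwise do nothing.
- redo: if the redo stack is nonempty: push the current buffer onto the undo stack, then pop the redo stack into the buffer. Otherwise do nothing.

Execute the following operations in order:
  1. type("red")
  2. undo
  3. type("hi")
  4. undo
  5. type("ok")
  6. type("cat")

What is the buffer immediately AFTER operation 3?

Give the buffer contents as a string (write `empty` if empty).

After op 1 (type): buf='red' undo_depth=1 redo_depth=0
After op 2 (undo): buf='(empty)' undo_depth=0 redo_depth=1
After op 3 (type): buf='hi' undo_depth=1 redo_depth=0

Answer: hi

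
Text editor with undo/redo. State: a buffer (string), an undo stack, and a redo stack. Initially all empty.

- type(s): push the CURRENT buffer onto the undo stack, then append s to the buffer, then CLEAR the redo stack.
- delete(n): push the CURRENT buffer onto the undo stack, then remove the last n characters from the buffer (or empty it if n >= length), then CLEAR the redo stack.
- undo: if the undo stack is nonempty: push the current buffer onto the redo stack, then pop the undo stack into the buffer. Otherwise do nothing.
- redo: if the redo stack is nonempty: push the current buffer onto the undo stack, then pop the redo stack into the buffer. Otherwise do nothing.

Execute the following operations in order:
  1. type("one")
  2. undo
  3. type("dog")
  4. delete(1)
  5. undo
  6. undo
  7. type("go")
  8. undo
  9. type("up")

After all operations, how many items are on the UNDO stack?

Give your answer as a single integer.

After op 1 (type): buf='one' undo_depth=1 redo_depth=0
After op 2 (undo): buf='(empty)' undo_depth=0 redo_depth=1
After op 3 (type): buf='dog' undo_depth=1 redo_depth=0
After op 4 (delete): buf='do' undo_depth=2 redo_depth=0
After op 5 (undo): buf='dog' undo_depth=1 redo_depth=1
After op 6 (undo): buf='(empty)' undo_depth=0 redo_depth=2
After op 7 (type): buf='go' undo_depth=1 redo_depth=0
After op 8 (undo): buf='(empty)' undo_depth=0 redo_depth=1
After op 9 (type): buf='up' undo_depth=1 redo_depth=0

Answer: 1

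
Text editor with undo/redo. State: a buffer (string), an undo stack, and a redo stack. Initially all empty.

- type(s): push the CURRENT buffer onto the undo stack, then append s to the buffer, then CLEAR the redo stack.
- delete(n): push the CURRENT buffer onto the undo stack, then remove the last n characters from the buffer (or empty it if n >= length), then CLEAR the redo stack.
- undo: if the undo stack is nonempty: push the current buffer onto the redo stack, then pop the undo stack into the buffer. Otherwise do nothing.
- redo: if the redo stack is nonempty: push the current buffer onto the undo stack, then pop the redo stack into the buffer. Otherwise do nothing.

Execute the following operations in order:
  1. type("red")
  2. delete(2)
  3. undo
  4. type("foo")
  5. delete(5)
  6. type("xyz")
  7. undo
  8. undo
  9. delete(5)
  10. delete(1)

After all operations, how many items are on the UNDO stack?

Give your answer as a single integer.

Answer: 4

Derivation:
After op 1 (type): buf='red' undo_depth=1 redo_depth=0
After op 2 (delete): buf='r' undo_depth=2 redo_depth=0
After op 3 (undo): buf='red' undo_depth=1 redo_depth=1
After op 4 (type): buf='redfoo' undo_depth=2 redo_depth=0
After op 5 (delete): buf='r' undo_depth=3 redo_depth=0
After op 6 (type): buf='rxyz' undo_depth=4 redo_depth=0
After op 7 (undo): buf='r' undo_depth=3 redo_depth=1
After op 8 (undo): buf='redfoo' undo_depth=2 redo_depth=2
After op 9 (delete): buf='r' undo_depth=3 redo_depth=0
After op 10 (delete): buf='(empty)' undo_depth=4 redo_depth=0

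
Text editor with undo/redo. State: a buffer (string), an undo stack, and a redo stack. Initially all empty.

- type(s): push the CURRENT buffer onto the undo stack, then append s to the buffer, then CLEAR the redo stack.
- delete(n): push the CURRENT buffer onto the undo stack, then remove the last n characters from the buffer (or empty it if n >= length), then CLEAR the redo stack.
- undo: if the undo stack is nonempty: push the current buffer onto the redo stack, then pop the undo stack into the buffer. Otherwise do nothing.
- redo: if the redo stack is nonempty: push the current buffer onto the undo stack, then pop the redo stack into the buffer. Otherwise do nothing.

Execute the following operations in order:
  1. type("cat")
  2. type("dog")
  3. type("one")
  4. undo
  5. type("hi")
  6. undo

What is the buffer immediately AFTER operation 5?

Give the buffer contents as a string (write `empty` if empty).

After op 1 (type): buf='cat' undo_depth=1 redo_depth=0
After op 2 (type): buf='catdog' undo_depth=2 redo_depth=0
After op 3 (type): buf='catdogone' undo_depth=3 redo_depth=0
After op 4 (undo): buf='catdog' undo_depth=2 redo_depth=1
After op 5 (type): buf='catdoghi' undo_depth=3 redo_depth=0

Answer: catdoghi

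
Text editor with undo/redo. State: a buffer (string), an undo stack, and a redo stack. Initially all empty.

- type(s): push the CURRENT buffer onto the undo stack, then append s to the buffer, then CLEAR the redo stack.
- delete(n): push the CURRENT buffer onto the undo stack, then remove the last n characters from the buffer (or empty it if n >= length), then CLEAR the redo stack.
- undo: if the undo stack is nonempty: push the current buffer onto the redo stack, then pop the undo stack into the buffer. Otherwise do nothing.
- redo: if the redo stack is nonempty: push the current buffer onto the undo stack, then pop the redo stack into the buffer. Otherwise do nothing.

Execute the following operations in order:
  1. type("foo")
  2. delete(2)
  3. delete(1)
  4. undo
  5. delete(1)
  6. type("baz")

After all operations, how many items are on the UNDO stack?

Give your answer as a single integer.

Answer: 4

Derivation:
After op 1 (type): buf='foo' undo_depth=1 redo_depth=0
After op 2 (delete): buf='f' undo_depth=2 redo_depth=0
After op 3 (delete): buf='(empty)' undo_depth=3 redo_depth=0
After op 4 (undo): buf='f' undo_depth=2 redo_depth=1
After op 5 (delete): buf='(empty)' undo_depth=3 redo_depth=0
After op 6 (type): buf='baz' undo_depth=4 redo_depth=0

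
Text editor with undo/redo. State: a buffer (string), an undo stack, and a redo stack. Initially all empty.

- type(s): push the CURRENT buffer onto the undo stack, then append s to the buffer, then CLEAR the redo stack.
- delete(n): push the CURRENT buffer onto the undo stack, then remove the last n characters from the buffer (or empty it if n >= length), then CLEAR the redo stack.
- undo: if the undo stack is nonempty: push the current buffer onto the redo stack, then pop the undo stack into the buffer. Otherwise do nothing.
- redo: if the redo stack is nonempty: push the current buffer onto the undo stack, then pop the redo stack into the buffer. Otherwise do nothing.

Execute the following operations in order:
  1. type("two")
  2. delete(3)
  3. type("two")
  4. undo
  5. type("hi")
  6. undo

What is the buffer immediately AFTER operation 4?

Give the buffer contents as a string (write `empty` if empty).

Answer: empty

Derivation:
After op 1 (type): buf='two' undo_depth=1 redo_depth=0
After op 2 (delete): buf='(empty)' undo_depth=2 redo_depth=0
After op 3 (type): buf='two' undo_depth=3 redo_depth=0
After op 4 (undo): buf='(empty)' undo_depth=2 redo_depth=1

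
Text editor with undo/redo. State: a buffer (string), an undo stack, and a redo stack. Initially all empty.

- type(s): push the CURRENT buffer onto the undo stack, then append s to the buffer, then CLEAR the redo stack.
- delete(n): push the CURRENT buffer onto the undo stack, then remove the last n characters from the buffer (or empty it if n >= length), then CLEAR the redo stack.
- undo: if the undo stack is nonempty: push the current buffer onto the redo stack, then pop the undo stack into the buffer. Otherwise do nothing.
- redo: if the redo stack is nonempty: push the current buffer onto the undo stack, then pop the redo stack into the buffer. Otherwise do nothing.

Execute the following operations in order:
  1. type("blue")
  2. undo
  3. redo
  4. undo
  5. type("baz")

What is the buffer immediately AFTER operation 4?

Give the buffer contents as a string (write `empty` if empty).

Answer: empty

Derivation:
After op 1 (type): buf='blue' undo_depth=1 redo_depth=0
After op 2 (undo): buf='(empty)' undo_depth=0 redo_depth=1
After op 3 (redo): buf='blue' undo_depth=1 redo_depth=0
After op 4 (undo): buf='(empty)' undo_depth=0 redo_depth=1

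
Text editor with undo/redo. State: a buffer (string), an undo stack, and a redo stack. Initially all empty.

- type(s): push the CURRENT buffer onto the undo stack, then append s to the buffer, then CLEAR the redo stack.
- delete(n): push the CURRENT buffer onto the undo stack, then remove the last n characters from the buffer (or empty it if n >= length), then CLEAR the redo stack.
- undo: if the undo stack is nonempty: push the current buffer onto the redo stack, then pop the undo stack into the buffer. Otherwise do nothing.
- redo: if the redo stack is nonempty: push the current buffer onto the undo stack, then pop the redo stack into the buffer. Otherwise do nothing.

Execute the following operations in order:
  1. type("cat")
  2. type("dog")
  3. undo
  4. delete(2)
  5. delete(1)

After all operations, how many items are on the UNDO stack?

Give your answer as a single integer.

After op 1 (type): buf='cat' undo_depth=1 redo_depth=0
After op 2 (type): buf='catdog' undo_depth=2 redo_depth=0
After op 3 (undo): buf='cat' undo_depth=1 redo_depth=1
After op 4 (delete): buf='c' undo_depth=2 redo_depth=0
After op 5 (delete): buf='(empty)' undo_depth=3 redo_depth=0

Answer: 3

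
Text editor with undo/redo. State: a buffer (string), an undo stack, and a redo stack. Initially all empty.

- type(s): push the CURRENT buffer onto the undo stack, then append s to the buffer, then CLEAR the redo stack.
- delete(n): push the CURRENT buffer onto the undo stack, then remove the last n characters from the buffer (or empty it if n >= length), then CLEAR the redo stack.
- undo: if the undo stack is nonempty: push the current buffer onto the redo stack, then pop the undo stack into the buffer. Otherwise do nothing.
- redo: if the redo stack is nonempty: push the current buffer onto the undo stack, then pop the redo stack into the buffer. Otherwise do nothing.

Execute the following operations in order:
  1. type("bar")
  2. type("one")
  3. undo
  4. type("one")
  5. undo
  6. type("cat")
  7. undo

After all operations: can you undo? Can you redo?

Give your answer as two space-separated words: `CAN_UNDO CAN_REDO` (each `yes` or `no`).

Answer: yes yes

Derivation:
After op 1 (type): buf='bar' undo_depth=1 redo_depth=0
After op 2 (type): buf='barone' undo_depth=2 redo_depth=0
After op 3 (undo): buf='bar' undo_depth=1 redo_depth=1
After op 4 (type): buf='barone' undo_depth=2 redo_depth=0
After op 5 (undo): buf='bar' undo_depth=1 redo_depth=1
After op 6 (type): buf='barcat' undo_depth=2 redo_depth=0
After op 7 (undo): buf='bar' undo_depth=1 redo_depth=1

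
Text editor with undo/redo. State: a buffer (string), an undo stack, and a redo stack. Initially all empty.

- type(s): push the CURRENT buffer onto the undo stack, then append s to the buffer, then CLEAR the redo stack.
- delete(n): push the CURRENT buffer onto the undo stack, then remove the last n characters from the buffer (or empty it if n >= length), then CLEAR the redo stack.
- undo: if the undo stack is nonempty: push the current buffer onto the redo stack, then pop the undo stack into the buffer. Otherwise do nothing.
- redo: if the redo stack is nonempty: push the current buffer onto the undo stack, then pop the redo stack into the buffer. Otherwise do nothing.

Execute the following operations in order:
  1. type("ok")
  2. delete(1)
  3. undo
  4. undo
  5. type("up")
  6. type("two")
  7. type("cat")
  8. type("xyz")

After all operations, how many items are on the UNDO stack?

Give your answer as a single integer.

After op 1 (type): buf='ok' undo_depth=1 redo_depth=0
After op 2 (delete): buf='o' undo_depth=2 redo_depth=0
After op 3 (undo): buf='ok' undo_depth=1 redo_depth=1
After op 4 (undo): buf='(empty)' undo_depth=0 redo_depth=2
After op 5 (type): buf='up' undo_depth=1 redo_depth=0
After op 6 (type): buf='uptwo' undo_depth=2 redo_depth=0
After op 7 (type): buf='uptwocat' undo_depth=3 redo_depth=0
After op 8 (type): buf='uptwocatxyz' undo_depth=4 redo_depth=0

Answer: 4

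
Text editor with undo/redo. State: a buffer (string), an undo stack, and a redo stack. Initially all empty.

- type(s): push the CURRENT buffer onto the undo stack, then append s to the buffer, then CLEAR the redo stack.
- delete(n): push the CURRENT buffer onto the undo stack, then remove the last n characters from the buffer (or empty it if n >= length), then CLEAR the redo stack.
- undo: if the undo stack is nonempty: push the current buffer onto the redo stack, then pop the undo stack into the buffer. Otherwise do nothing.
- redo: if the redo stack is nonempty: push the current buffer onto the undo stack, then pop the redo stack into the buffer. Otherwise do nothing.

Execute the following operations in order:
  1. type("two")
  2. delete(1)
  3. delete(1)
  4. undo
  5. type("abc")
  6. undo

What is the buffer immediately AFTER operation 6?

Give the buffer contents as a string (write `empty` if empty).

Answer: tw

Derivation:
After op 1 (type): buf='two' undo_depth=1 redo_depth=0
After op 2 (delete): buf='tw' undo_depth=2 redo_depth=0
After op 3 (delete): buf='t' undo_depth=3 redo_depth=0
After op 4 (undo): buf='tw' undo_depth=2 redo_depth=1
After op 5 (type): buf='twabc' undo_depth=3 redo_depth=0
After op 6 (undo): buf='tw' undo_depth=2 redo_depth=1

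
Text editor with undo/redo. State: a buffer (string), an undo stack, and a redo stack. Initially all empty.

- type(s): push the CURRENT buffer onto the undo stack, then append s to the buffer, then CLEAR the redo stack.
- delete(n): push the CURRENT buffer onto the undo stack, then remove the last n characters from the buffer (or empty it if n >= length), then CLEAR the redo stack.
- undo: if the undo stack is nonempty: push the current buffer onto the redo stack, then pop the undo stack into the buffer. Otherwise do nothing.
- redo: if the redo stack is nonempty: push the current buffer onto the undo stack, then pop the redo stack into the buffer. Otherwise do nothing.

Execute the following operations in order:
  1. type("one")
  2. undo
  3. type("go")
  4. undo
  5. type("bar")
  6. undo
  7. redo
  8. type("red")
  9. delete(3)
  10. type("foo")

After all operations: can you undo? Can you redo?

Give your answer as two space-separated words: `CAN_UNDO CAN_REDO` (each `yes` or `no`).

After op 1 (type): buf='one' undo_depth=1 redo_depth=0
After op 2 (undo): buf='(empty)' undo_depth=0 redo_depth=1
After op 3 (type): buf='go' undo_depth=1 redo_depth=0
After op 4 (undo): buf='(empty)' undo_depth=0 redo_depth=1
After op 5 (type): buf='bar' undo_depth=1 redo_depth=0
After op 6 (undo): buf='(empty)' undo_depth=0 redo_depth=1
After op 7 (redo): buf='bar' undo_depth=1 redo_depth=0
After op 8 (type): buf='barred' undo_depth=2 redo_depth=0
After op 9 (delete): buf='bar' undo_depth=3 redo_depth=0
After op 10 (type): buf='barfoo' undo_depth=4 redo_depth=0

Answer: yes no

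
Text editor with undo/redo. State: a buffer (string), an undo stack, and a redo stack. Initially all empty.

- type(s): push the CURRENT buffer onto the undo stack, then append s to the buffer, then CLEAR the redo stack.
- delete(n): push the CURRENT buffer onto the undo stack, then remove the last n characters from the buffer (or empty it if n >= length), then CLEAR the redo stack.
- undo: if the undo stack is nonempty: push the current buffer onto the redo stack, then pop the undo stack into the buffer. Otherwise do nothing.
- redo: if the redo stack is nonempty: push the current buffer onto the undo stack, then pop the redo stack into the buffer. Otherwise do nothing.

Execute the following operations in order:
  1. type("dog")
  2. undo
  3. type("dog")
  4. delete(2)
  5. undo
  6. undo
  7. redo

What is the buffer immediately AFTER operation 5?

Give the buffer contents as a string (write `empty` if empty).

After op 1 (type): buf='dog' undo_depth=1 redo_depth=0
After op 2 (undo): buf='(empty)' undo_depth=0 redo_depth=1
After op 3 (type): buf='dog' undo_depth=1 redo_depth=0
After op 4 (delete): buf='d' undo_depth=2 redo_depth=0
After op 5 (undo): buf='dog' undo_depth=1 redo_depth=1

Answer: dog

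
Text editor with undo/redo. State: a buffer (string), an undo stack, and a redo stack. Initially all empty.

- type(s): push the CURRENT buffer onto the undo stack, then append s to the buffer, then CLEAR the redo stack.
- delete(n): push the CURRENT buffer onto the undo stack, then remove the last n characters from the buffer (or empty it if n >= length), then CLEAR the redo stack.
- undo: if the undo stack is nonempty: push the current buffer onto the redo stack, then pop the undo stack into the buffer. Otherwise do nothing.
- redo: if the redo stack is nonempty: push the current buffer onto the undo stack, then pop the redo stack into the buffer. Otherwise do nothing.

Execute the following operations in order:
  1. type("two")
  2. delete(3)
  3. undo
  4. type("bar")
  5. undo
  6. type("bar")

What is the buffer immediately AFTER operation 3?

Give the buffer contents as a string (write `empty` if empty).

Answer: two

Derivation:
After op 1 (type): buf='two' undo_depth=1 redo_depth=0
After op 2 (delete): buf='(empty)' undo_depth=2 redo_depth=0
After op 3 (undo): buf='two' undo_depth=1 redo_depth=1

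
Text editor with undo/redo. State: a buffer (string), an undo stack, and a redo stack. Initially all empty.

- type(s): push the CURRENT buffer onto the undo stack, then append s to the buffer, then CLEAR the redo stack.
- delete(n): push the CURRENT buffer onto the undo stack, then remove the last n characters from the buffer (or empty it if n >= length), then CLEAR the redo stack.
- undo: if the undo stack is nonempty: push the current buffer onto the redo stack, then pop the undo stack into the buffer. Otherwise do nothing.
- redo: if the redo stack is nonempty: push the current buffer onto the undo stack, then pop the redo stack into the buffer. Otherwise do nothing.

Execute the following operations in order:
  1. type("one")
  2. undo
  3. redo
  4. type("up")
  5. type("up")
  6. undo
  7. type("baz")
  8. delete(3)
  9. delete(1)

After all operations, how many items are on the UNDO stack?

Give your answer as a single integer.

Answer: 5

Derivation:
After op 1 (type): buf='one' undo_depth=1 redo_depth=0
After op 2 (undo): buf='(empty)' undo_depth=0 redo_depth=1
After op 3 (redo): buf='one' undo_depth=1 redo_depth=0
After op 4 (type): buf='oneup' undo_depth=2 redo_depth=0
After op 5 (type): buf='oneupup' undo_depth=3 redo_depth=0
After op 6 (undo): buf='oneup' undo_depth=2 redo_depth=1
After op 7 (type): buf='oneupbaz' undo_depth=3 redo_depth=0
After op 8 (delete): buf='oneup' undo_depth=4 redo_depth=0
After op 9 (delete): buf='oneu' undo_depth=5 redo_depth=0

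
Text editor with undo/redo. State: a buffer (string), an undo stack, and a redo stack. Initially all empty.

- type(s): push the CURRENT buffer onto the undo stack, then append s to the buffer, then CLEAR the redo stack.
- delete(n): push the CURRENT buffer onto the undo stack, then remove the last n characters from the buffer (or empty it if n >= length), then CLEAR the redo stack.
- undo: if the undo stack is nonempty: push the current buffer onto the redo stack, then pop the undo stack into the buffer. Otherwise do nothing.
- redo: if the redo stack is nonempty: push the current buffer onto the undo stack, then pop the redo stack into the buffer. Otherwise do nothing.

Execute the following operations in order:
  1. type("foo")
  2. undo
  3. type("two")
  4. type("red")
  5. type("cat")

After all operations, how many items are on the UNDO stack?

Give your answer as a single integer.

After op 1 (type): buf='foo' undo_depth=1 redo_depth=0
After op 2 (undo): buf='(empty)' undo_depth=0 redo_depth=1
After op 3 (type): buf='two' undo_depth=1 redo_depth=0
After op 4 (type): buf='twored' undo_depth=2 redo_depth=0
After op 5 (type): buf='tworedcat' undo_depth=3 redo_depth=0

Answer: 3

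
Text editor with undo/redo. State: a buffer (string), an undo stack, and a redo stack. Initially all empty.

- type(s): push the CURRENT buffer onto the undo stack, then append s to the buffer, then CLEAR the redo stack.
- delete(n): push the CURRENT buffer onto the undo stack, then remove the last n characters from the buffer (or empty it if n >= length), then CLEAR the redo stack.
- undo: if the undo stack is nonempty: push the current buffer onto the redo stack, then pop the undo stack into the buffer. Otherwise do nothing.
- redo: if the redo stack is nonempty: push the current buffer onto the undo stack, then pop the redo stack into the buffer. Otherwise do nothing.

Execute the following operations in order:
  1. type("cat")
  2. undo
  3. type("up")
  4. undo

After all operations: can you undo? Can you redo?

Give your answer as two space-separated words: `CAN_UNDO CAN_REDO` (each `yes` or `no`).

After op 1 (type): buf='cat' undo_depth=1 redo_depth=0
After op 2 (undo): buf='(empty)' undo_depth=0 redo_depth=1
After op 3 (type): buf='up' undo_depth=1 redo_depth=0
After op 4 (undo): buf='(empty)' undo_depth=0 redo_depth=1

Answer: no yes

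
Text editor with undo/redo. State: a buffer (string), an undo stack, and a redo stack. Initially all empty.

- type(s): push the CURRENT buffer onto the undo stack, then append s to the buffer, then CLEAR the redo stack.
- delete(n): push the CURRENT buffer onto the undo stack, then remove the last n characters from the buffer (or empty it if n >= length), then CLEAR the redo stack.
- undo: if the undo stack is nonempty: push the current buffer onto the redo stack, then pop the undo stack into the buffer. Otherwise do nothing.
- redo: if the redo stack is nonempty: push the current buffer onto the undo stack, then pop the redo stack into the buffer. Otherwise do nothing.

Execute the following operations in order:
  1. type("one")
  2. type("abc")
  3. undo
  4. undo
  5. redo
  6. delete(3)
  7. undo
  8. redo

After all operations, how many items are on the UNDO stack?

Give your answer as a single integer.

Answer: 2

Derivation:
After op 1 (type): buf='one' undo_depth=1 redo_depth=0
After op 2 (type): buf='oneabc' undo_depth=2 redo_depth=0
After op 3 (undo): buf='one' undo_depth=1 redo_depth=1
After op 4 (undo): buf='(empty)' undo_depth=0 redo_depth=2
After op 5 (redo): buf='one' undo_depth=1 redo_depth=1
After op 6 (delete): buf='(empty)' undo_depth=2 redo_depth=0
After op 7 (undo): buf='one' undo_depth=1 redo_depth=1
After op 8 (redo): buf='(empty)' undo_depth=2 redo_depth=0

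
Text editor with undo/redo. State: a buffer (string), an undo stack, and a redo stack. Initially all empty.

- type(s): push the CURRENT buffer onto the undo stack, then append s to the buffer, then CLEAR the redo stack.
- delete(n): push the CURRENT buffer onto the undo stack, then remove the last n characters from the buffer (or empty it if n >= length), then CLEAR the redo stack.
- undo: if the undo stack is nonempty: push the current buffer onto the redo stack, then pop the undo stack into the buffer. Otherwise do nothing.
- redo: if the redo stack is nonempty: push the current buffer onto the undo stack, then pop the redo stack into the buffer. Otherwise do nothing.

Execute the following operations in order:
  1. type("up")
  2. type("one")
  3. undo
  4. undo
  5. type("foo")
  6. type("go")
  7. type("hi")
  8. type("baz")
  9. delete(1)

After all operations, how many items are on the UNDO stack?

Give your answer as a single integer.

Answer: 5

Derivation:
After op 1 (type): buf='up' undo_depth=1 redo_depth=0
After op 2 (type): buf='upone' undo_depth=2 redo_depth=0
After op 3 (undo): buf='up' undo_depth=1 redo_depth=1
After op 4 (undo): buf='(empty)' undo_depth=0 redo_depth=2
After op 5 (type): buf='foo' undo_depth=1 redo_depth=0
After op 6 (type): buf='foogo' undo_depth=2 redo_depth=0
After op 7 (type): buf='foogohi' undo_depth=3 redo_depth=0
After op 8 (type): buf='foogohibaz' undo_depth=4 redo_depth=0
After op 9 (delete): buf='foogohiba' undo_depth=5 redo_depth=0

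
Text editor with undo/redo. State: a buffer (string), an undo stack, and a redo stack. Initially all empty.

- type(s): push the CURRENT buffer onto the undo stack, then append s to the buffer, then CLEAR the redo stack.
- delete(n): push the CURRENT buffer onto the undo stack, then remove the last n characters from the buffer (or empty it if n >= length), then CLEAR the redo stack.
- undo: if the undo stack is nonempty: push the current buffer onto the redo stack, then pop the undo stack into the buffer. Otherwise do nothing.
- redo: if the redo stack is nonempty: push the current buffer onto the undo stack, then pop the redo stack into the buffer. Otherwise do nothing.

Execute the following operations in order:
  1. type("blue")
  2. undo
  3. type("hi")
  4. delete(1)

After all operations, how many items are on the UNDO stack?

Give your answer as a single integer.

Answer: 2

Derivation:
After op 1 (type): buf='blue' undo_depth=1 redo_depth=0
After op 2 (undo): buf='(empty)' undo_depth=0 redo_depth=1
After op 3 (type): buf='hi' undo_depth=1 redo_depth=0
After op 4 (delete): buf='h' undo_depth=2 redo_depth=0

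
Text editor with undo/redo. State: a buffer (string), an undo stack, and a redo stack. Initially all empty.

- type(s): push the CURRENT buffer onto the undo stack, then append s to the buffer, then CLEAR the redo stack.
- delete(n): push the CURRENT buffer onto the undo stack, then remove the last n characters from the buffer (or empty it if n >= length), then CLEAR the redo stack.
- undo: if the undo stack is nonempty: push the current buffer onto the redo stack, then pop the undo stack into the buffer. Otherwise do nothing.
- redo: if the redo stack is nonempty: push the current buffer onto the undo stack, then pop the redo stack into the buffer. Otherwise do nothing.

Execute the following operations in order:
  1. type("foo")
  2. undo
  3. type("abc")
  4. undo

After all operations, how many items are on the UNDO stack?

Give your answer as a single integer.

After op 1 (type): buf='foo' undo_depth=1 redo_depth=0
After op 2 (undo): buf='(empty)' undo_depth=0 redo_depth=1
After op 3 (type): buf='abc' undo_depth=1 redo_depth=0
After op 4 (undo): buf='(empty)' undo_depth=0 redo_depth=1

Answer: 0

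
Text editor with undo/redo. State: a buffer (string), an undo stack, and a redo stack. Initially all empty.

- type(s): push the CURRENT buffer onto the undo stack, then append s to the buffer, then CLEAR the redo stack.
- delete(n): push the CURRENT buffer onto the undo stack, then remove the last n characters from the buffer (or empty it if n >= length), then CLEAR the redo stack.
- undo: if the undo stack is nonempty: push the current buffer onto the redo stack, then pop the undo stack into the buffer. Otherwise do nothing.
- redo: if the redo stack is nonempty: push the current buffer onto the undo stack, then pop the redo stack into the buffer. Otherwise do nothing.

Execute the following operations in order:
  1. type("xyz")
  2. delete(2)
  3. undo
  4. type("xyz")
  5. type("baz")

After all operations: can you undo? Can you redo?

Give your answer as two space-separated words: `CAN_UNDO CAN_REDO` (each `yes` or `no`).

Answer: yes no

Derivation:
After op 1 (type): buf='xyz' undo_depth=1 redo_depth=0
After op 2 (delete): buf='x' undo_depth=2 redo_depth=0
After op 3 (undo): buf='xyz' undo_depth=1 redo_depth=1
After op 4 (type): buf='xyzxyz' undo_depth=2 redo_depth=0
After op 5 (type): buf='xyzxyzbaz' undo_depth=3 redo_depth=0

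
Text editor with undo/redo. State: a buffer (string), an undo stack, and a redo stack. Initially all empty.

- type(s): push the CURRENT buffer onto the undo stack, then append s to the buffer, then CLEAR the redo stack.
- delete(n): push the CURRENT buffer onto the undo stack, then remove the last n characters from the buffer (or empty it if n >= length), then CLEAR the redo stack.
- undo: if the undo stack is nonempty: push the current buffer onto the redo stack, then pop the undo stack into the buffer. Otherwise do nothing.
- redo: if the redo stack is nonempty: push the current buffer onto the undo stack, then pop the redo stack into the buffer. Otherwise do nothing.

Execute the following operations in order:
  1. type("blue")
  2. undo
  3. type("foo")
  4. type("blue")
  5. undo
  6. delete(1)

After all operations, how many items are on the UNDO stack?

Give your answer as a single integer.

After op 1 (type): buf='blue' undo_depth=1 redo_depth=0
After op 2 (undo): buf='(empty)' undo_depth=0 redo_depth=1
After op 3 (type): buf='foo' undo_depth=1 redo_depth=0
After op 4 (type): buf='fooblue' undo_depth=2 redo_depth=0
After op 5 (undo): buf='foo' undo_depth=1 redo_depth=1
After op 6 (delete): buf='fo' undo_depth=2 redo_depth=0

Answer: 2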